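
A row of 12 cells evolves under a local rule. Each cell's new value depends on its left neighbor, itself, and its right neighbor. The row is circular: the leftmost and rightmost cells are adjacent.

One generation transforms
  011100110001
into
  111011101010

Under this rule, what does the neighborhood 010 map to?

0

At position 11 the neighborhood is 010; the next row has 0 there.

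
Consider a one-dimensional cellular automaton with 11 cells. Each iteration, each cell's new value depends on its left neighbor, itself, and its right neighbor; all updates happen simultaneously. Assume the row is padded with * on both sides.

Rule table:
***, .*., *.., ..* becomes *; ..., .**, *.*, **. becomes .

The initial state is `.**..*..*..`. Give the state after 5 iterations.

****...****

...********
*.*.*******
..*..******
*****.*****
****...****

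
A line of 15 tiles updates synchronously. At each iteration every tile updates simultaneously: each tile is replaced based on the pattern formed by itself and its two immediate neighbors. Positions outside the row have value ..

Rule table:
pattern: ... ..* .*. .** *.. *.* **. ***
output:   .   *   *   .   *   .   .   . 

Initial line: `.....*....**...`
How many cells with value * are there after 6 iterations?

....***..*..*..
...*...*******.
..***.*.......*
.*....**.....**
***..*..*...*..
...*******.***.
count of *: 10

10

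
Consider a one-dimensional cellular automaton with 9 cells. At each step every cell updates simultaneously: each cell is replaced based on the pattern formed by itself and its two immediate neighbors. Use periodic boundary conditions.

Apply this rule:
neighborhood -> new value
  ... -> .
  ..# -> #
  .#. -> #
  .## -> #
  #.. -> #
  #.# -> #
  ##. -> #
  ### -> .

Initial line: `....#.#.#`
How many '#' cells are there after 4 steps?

8

step 1: #..######
step 2: ####.....
step 3: #..##...#
step 4: ######.##
count of #: 8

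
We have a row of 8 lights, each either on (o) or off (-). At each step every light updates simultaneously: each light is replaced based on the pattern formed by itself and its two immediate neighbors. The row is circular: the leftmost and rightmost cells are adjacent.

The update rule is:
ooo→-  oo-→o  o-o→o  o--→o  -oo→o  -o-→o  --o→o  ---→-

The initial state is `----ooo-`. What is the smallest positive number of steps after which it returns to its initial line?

6

---oo-oo
o-oooooo
ooo-----
o-oo---o
ooooo-oo
----ooo-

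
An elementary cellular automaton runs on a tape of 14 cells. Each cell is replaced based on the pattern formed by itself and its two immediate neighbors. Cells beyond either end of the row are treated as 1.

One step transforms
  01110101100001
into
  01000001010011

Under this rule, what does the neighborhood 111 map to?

0

At position 2 the neighborhood is 111; the next row has 0 there.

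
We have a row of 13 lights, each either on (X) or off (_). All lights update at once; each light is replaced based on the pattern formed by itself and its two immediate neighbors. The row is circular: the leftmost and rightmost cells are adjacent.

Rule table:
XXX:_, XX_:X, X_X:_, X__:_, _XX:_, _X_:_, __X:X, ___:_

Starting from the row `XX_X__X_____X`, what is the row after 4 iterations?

__X_____X__X_

_X___X_____X_
X___X_____X__
___X_____X__X
__X_____X__X_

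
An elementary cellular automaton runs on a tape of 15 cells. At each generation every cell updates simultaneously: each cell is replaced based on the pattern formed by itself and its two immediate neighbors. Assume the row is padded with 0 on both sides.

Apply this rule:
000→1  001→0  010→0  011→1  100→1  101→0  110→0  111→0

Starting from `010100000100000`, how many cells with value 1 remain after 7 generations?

6

000011110011111
111010001010000
100001100001111
011101011101000
010000010000111
001111001110100
101000101000011
count of 1: 6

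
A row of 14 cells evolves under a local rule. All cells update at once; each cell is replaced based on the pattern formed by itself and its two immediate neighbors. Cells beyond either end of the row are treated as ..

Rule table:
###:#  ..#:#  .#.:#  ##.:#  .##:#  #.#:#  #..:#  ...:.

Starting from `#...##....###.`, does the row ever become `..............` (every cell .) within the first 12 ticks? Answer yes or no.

no

tick 1: ##.####..#####
tick 2: ##############
tick 3: ##############  (fixed point — unchanged through tick 12)
tick 12 is ##############, still not uniform .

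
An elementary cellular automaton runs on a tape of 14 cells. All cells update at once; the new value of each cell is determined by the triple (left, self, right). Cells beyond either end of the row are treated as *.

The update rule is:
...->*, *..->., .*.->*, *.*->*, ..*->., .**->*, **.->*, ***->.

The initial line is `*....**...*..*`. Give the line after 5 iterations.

**......***..*

*.**.**.*.*..*
***********..*
..........*..*
.********.*..*
**......***..*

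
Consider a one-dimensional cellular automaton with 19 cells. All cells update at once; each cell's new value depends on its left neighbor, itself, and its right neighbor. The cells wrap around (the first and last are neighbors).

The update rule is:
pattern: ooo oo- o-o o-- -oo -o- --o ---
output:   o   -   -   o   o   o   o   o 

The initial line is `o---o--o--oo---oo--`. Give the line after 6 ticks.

tick 1: ooooooooooo-oooo-oo
tick 2: oooooooooo--ooo--oo
tick 3: ooooooooo-oooo-oooo
tick 4: oooooooo--ooo--oooo
tick 5: ooooooo-oooo-oooooo
tick 6: oooooo--ooo--oooooo

oooooo--ooo--oooooo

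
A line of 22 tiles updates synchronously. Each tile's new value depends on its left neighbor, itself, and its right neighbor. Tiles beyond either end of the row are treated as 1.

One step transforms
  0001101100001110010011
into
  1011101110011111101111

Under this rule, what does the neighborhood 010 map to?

0

At position 17 the neighborhood is 010; the next row has 0 there.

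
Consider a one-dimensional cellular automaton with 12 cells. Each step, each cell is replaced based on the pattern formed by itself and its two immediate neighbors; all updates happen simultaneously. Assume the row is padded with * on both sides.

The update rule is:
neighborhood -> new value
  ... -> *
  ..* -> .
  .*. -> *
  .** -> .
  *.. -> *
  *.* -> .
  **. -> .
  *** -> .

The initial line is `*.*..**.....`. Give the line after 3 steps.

..**...****.
*...**......
.**...*****.

.**...*****.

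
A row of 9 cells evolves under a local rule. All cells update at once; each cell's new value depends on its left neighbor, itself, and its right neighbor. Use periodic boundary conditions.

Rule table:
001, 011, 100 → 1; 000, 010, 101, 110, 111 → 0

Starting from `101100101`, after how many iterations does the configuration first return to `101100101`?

001011001
110010110
101100100
001011011
110010010
101101100
001001011
110110010
100101100
011001011
010110010
100101101
011001001
010110110
100100101
011011001
010010110
101100101

18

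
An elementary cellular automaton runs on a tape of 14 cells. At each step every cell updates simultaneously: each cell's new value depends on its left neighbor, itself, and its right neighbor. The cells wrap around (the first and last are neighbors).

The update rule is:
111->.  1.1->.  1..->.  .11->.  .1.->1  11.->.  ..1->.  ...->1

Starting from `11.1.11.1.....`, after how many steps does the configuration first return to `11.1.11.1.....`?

2

step 1: ...1....1.111.
step 2: 11.1.11.1.....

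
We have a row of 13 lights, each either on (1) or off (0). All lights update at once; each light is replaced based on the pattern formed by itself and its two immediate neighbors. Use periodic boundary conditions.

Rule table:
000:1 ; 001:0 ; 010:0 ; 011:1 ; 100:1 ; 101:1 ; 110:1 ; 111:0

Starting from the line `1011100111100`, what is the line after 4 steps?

0111101111111

step 1: 0110110100110
step 2: 0111111010111
step 3: 1100001101101
step 4: 0111101111111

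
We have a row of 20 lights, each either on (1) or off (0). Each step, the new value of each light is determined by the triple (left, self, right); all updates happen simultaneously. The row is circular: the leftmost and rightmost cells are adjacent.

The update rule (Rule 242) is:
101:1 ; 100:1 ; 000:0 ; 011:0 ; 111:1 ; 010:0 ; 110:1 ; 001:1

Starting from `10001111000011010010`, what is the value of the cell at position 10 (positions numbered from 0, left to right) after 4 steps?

1

step 1: 01010111100101101101
step 2: 10101011111010110110
step 3: 01010101111101011011
step 4: 10101010111110101101
position 10 holds 1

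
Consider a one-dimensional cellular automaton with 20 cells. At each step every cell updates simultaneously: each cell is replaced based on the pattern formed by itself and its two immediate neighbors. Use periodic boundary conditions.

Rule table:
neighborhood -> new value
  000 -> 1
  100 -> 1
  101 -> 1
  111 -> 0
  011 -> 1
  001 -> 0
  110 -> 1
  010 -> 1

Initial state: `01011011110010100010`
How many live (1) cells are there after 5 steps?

13

01111110011011111011
11000011011110001111
01111011110011101000
01001110011010111111
11101011011111100001
count of 1: 13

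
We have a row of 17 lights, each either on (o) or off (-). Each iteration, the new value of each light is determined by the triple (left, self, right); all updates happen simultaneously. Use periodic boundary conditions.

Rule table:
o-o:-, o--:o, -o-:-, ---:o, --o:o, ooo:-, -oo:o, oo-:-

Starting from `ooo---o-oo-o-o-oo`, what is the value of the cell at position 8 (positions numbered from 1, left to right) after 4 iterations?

o

---ooo--o------o-
oooo--oo-oooooo-o
----ooo--o------o
ooooo--oo-oooooo-
position 8 holds o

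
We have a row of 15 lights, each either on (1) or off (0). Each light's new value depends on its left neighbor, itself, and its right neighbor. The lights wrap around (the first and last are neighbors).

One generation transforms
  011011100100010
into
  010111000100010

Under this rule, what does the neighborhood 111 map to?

1

At position 5 the neighborhood is 111; the next row has 1 there.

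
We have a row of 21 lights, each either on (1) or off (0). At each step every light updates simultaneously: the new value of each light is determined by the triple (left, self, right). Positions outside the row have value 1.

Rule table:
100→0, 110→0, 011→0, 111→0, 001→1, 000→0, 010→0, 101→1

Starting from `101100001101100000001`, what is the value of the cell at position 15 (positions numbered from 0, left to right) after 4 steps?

0

010000010010000000010
100000100100000000101
000001001000000001010
000010010000000010101
position 15 holds 0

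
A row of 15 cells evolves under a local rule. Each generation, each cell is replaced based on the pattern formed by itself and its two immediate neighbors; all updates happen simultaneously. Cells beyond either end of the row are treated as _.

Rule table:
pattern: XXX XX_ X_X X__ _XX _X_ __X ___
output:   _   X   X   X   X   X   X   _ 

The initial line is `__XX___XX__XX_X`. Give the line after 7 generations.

_XXXX_XXXXXXXXX
XX__XXX_______X
XXXXX_XX_____XX
X___XXXXX___XXX
XX_XX___XX_XX_X
XXXXXX_XXXXXXXX
X____XXX______X

X____XXX______X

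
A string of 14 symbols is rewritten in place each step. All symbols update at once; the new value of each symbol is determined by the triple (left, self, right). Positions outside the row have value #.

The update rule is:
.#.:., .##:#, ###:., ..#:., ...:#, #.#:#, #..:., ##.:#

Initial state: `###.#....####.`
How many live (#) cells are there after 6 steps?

5

step 1: ..##..##.#..##
step 2: ..##..###...#.
step 3: ..##..#.#.#..#
step 4: ..##...#.#...#
step 5: ..##.#..#..#.#
step 6: ..###.......##
count of #: 5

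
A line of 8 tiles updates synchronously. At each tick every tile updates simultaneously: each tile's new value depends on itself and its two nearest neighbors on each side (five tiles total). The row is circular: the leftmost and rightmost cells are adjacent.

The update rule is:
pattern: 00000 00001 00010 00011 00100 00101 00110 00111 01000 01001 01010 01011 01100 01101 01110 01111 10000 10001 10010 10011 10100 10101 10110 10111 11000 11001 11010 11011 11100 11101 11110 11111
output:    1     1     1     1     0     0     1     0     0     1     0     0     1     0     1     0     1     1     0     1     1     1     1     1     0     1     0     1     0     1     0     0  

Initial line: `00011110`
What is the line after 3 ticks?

01110001

11100000
01001111
01110001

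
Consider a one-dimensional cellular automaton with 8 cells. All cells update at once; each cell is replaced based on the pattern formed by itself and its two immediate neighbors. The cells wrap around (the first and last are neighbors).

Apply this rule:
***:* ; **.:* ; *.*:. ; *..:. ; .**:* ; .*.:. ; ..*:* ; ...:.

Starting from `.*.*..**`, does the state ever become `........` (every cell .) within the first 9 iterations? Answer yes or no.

no

iteration 1: .....***
iteration 2: ....****
iteration 3: ...*****
iteration 4: ..******
iteration 5: .*******
iteration 6: .*******  (fixed point — unchanged through iteration 9)
iteration 9 is .*******, still not uniform .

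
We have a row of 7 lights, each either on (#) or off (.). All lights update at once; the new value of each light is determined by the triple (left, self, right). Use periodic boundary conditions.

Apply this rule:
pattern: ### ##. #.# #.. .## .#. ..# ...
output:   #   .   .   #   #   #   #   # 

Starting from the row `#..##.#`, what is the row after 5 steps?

.###..#
.##.###
.#..##.
#####.#
####..#

####..#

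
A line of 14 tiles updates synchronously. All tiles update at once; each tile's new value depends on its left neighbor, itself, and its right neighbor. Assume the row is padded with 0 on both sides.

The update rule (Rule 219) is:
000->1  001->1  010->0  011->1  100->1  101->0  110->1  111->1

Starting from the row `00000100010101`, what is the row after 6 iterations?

11111011111111

11111011100000
11111011111111
11111011111111  (fixed point — unchanged through iteration 6)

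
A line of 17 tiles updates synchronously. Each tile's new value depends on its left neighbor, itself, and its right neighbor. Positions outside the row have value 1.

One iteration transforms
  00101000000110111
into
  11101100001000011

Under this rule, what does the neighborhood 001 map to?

1

At position 1 the neighborhood is 001; the next row has 1 there.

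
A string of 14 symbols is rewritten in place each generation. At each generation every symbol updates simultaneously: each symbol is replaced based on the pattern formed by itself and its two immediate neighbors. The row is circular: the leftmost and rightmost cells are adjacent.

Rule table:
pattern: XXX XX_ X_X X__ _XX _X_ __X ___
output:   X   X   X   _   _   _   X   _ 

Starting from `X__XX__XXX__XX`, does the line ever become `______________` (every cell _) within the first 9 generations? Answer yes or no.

no

X_X_X_X_XX_X_X
XX_X_X_X_XX_X_
_XX_X_X_X_XX_X
X_XX_X_X_X_XX_
_X_XX_X_X_X_XX
X_X_XX_X_X_X_X
XX_X_XX_X_X_X_
_XX_X_XX_X_X_X
X_XX_X_XX_X_X_
generation 9 is X_XX_X_XX_X_X_, still not uniform _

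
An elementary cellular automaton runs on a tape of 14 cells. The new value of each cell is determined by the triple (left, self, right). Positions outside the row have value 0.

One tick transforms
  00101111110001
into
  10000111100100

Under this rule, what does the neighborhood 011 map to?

At position 4 the neighborhood is 011; the next row has 0 there.

0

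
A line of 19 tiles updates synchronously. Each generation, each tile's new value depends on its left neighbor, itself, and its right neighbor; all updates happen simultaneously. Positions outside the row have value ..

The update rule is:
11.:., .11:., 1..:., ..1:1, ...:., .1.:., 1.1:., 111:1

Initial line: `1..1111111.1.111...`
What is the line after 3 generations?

..1.11111.....1....
.1...111.....1.....
1...1.1.....1......

1...1.1.....1......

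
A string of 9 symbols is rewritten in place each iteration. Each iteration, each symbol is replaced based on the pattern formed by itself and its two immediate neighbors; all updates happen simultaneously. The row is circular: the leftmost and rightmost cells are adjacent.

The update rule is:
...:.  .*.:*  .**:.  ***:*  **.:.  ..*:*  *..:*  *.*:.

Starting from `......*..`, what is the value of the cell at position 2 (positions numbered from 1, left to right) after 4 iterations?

*

.....***.
....*.*.*
*..**.*.*
.**...*..
position 2 holds *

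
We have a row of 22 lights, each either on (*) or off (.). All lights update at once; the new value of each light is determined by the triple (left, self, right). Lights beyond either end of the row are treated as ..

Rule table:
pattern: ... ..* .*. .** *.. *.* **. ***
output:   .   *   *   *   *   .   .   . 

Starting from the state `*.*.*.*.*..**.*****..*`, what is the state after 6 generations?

*.*.*.*.*....*.*.*.*.*

*.*.*.*.****..*....***
*.*.*.*.*...****..**..
*.*.*.*.**.**...***.*.
*.*.*.*.*..*.*.**...**
*.*.*.*.****.*.*.*.**.
*.*.*.*.*....*.*.*.*.*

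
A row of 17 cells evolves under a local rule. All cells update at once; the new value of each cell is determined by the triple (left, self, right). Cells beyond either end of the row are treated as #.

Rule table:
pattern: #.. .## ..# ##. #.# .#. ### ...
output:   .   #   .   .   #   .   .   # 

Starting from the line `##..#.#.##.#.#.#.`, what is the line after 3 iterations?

##....#.#.#.#.##.

.....#.##.#.#.#.#
.###..##.#.#.#.##
##....#.#.#.#.##.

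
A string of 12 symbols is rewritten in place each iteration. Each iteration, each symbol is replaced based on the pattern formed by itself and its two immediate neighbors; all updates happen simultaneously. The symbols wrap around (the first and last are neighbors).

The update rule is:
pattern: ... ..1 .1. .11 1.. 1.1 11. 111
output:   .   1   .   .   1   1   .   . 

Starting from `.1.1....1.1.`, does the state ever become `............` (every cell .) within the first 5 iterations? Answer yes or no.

iteration 1: 1.1.1..1.1.1
iteration 2: .1.1.11.1.1.
iteration 3: 1.1.1..1.1.1  (repeats iteration 1; period 2)
iteration 5: 1.1.1..1.1.1
iteration 5 is 1.1.1..1.1.1, still not uniform .

no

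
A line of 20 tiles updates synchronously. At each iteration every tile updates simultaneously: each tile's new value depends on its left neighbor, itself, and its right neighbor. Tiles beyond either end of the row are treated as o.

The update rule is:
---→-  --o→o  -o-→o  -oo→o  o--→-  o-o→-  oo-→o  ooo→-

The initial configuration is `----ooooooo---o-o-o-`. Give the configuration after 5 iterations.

-oo-o-ooo-o-o-o-o-o-

---oo-----o--oo-o-o-
--ooo----oo-ooo-o-o-
-oo-o---ooo-o-o-o-o-
-oo-o--oo-o-o-o-o-o-
-oo-o-ooo-o-o-o-o-o-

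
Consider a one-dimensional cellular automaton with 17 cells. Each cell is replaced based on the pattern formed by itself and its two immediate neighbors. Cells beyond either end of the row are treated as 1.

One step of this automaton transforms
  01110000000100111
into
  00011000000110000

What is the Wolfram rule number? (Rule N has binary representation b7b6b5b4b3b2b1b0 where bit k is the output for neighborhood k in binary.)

position 2: 111 → 0  (bit 7 = 0)
position 3: 110 → 1  (bit 6 = 1)
position 0: 101 → 0  (bit 5 = 0)
position 4: 100 → 1  (bit 4 = 1)
position 1: 011 → 0  (bit 3 = 0)
position 11: 010 → 1  (bit 2 = 1)
position 10: 001 → 0  (bit 1 = 0)
position 5: 000 → 0  (bit 0 = 0)
bits b7..b0 = 01010100 = 84

84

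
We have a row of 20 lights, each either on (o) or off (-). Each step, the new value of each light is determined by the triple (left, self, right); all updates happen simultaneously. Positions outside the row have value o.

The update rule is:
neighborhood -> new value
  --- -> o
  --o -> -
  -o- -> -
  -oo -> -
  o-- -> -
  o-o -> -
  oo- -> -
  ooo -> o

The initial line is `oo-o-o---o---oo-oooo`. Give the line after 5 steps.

---ooooo---oooo-----

o------o---o-----ooo
--oooo---o---ooo--oo
---oo--o---o--o----o
-o-------o------oo--
---ooooo---oooo-----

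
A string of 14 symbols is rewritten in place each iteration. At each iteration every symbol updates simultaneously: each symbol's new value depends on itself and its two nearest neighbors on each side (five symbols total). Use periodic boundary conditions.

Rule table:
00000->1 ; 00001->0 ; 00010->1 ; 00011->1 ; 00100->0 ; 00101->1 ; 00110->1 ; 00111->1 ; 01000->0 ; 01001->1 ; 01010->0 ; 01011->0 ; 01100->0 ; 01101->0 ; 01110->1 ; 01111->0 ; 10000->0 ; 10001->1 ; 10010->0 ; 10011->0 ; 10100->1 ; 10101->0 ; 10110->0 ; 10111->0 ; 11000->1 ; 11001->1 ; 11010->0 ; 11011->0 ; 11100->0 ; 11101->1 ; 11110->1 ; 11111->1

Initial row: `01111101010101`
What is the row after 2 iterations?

10111010111111

iteration 1: 00011100000000
iteration 2: 10111010111111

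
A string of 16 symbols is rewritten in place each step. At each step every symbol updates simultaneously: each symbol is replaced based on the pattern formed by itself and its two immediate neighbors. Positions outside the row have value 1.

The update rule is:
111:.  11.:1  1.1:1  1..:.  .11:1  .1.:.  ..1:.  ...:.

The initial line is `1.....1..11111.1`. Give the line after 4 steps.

1...............

1........1...111
1............1..
1...............
1...............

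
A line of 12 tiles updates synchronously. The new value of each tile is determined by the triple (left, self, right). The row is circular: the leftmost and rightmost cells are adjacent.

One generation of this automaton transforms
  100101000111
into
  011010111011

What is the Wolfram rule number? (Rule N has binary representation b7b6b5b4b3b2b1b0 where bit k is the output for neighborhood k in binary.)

position 10: 111 → 1  (bit 7 = 1)
position 0: 110 → 0  (bit 6 = 0)
position 4: 101 → 1  (bit 5 = 1)
position 1: 100 → 1  (bit 4 = 1)
position 9: 011 → 0  (bit 3 = 0)
position 3: 010 → 0  (bit 2 = 0)
position 2: 001 → 1  (bit 1 = 1)
position 7: 000 → 1  (bit 0 = 1)
bits b7..b0 = 10110011 = 179

179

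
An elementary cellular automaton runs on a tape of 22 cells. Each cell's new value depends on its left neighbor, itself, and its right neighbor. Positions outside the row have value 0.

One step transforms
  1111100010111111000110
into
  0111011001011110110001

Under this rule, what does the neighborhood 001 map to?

0

At position 7 the neighborhood is 001; the next row has 0 there.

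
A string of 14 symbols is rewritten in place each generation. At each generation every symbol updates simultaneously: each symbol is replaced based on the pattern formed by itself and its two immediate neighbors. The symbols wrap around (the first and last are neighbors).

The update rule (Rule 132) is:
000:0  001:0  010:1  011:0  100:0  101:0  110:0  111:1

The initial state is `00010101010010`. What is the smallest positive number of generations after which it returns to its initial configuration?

1

generation 1: 00010101010010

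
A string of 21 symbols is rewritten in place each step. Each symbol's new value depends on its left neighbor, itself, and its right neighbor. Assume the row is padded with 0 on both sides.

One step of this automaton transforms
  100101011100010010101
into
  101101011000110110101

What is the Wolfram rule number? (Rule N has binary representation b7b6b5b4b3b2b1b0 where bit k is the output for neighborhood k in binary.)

position 8: 111 → 1  (bit 7 = 1)
position 9: 110 → 0  (bit 6 = 0)
position 4: 101 → 0  (bit 5 = 0)
position 1: 100 → 0  (bit 4 = 0)
position 7: 011 → 1  (bit 3 = 1)
position 0: 010 → 1  (bit 2 = 1)
position 2: 001 → 1  (bit 1 = 1)
position 11: 000 → 0  (bit 0 = 0)
bits b7..b0 = 10001110 = 142

142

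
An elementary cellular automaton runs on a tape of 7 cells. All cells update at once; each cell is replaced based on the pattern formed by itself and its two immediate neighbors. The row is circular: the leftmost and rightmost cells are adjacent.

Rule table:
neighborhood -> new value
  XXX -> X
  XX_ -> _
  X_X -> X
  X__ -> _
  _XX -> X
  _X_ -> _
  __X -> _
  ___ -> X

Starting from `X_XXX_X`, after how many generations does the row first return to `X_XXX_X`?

7

_XXX_XX
XXX_XX_
XX_XX_X
X_XX_XX
_XX_XXX
XX_XXX_
X_XXX_X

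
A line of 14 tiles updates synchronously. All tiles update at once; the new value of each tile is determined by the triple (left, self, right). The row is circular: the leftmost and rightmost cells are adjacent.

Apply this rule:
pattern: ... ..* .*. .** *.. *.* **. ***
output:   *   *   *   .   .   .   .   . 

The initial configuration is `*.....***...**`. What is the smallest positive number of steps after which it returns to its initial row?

..****....**..
**.....***...*
...****....**.
***.....***...
....****....**
.***.....***..
*....****....*
..***.....***.
**....****....
...***.....***
.**....****...
*...***.....**
..**....****..
**...***.....*
...**....****.
***...***.....
....**....****
.***...***....
*....**....***
..***...***...
**....**....**
...***...***..
***....**....*
....***...***.
****....**....
.....***...***
.****....**...
*.....***...**

28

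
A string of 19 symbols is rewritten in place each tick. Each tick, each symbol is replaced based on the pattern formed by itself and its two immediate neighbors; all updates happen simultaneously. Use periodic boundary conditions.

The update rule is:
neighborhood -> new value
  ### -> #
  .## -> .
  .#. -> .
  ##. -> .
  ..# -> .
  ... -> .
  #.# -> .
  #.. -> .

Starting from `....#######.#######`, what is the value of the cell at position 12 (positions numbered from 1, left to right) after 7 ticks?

tick 1: .....#####...#####.
tick 2: ......###.....###..
tick 3: .......#.......#...
tick 4: ...................
tick 5: ...................  (fixed point — unchanged through tick 7)
position 12 holds .

.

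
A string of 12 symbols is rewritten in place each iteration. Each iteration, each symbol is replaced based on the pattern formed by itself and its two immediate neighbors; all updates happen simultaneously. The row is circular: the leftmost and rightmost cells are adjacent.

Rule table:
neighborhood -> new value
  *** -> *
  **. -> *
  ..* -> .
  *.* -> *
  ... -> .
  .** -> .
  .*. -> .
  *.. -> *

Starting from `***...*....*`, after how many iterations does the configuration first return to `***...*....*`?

12

****...*....
.****...*...
..****...*..
...****...*.
....****...*
*....****...
.*....****..
..*....****.
...*....****
*...*....***
**...*....**
***...*....*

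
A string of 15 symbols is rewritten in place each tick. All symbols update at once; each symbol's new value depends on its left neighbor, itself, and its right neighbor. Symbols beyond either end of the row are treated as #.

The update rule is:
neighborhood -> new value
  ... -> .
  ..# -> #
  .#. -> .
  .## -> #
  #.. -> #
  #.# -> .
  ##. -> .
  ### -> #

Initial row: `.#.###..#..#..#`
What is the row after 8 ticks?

...##.##.##.###
#.##..#..#..###
..#.##.##.#####
##..#..#..#####
#.##.##.#######
..#..#..#######
##.##.#########
#..#..#########

#..#..#########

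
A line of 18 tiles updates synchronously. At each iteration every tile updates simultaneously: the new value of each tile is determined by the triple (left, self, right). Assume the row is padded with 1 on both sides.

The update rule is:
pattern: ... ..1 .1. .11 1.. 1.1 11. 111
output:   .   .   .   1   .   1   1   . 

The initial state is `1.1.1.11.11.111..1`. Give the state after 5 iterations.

............11...1

iteration 1: 11.1.11111111.1..1
iteration 2: .11.11......11...1
iteration 3: 111111......11...1
iteration 4: .....1......11...1
iteration 5: ............11...1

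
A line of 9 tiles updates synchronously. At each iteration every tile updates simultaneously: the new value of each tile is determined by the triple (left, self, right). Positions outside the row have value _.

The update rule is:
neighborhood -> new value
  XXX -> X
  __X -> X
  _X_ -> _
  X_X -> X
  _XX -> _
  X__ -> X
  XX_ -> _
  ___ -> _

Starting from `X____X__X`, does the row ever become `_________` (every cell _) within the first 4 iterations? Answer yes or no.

_X__X_XX_
X_XX_X__X
_X__X_XX_  (repeats iteration 1; period 2)
iteration 4: X_XX_X__X
iteration 4 is X_XX_X__X, still not uniform _

no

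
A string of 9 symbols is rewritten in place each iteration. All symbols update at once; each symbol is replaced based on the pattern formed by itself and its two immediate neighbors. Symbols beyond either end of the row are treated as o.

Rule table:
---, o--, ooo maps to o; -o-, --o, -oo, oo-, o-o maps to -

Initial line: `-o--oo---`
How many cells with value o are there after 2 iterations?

iteration 1: --o---oo-
iteration 2: o--oo----
count of o: 3

3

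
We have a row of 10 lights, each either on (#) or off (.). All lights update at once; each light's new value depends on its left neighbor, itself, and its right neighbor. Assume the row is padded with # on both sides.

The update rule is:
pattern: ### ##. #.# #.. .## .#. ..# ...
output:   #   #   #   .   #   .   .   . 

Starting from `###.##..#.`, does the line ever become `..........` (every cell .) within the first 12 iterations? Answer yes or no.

no

######...#
######...#  (fixed point — unchanged through iteration 12)
iteration 12 is ######...#, still not uniform .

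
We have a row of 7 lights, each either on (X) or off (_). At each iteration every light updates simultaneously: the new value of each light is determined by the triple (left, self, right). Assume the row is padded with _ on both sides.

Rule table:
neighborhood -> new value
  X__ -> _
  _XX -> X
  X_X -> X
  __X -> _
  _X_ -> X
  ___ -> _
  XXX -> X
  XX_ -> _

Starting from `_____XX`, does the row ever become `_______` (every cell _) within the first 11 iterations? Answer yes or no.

_____X_
_____X_  (fixed point — unchanged through iteration 11)
iteration 11 is _____X_, still not uniform _

no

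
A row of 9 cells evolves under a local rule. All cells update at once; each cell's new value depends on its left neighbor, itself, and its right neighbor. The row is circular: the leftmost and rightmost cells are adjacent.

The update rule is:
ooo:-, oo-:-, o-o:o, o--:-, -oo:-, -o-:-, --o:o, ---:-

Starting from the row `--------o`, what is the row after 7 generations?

-------o-
------o--
-----o---
----o----
---o-----
--o------
-o-------

-o-------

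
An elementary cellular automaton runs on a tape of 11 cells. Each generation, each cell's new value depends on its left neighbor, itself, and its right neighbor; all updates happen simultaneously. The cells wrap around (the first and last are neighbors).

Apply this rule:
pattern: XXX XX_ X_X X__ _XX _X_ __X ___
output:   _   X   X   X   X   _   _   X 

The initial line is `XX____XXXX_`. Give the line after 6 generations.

XX_XX______

generation 1: XXXXX_X__XX
generation 2: ____XX_X_X_
generation 3: XXX_XXX_X_X
generation 4: __XXX_XX_XX
generation 5: X_X_XXXXXXX
generation 6: XX_XX______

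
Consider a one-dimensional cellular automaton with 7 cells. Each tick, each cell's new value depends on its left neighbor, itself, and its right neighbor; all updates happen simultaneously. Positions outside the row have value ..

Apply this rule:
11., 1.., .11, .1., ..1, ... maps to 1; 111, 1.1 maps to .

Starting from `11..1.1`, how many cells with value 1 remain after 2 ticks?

tick 1: 11111.1
tick 2: 1...1.1
count of 1: 3

3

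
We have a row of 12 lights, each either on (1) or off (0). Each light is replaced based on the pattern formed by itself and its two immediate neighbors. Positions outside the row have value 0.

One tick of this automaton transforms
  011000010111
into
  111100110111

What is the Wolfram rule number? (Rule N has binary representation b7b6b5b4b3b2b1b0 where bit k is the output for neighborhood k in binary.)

222

position 10: 111 → 1  (bit 7 = 1)
position 2: 110 → 1  (bit 6 = 1)
position 8: 101 → 0  (bit 5 = 0)
position 3: 100 → 1  (bit 4 = 1)
position 1: 011 → 1  (bit 3 = 1)
position 7: 010 → 1  (bit 2 = 1)
position 0: 001 → 1  (bit 1 = 1)
position 4: 000 → 0  (bit 0 = 0)
bits b7..b0 = 11011110 = 222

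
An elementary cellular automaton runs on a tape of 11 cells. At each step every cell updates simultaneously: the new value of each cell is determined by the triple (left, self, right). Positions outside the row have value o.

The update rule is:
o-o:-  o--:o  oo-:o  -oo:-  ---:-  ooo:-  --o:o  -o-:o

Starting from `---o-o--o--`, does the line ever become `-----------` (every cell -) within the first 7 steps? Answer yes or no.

no

o-oo-oooooo
o--o-------
ooooo-----o
----oo---o-
o--o-oo-oo-
oooo--o--o-
---ooooooo-
step 7 is ---ooooooo-, still not uniform -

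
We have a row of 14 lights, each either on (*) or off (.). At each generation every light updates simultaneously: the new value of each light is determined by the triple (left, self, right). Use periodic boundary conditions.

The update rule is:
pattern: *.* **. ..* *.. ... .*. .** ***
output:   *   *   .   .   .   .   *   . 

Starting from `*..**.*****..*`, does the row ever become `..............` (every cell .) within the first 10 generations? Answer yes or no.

generation 1: *..****...*..*
generation 2: *..*..*......*
generation 3: *............*
generation 4: *............*  (fixed point — unchanged through generation 10)
generation 10 is *............*, still not uniform .

no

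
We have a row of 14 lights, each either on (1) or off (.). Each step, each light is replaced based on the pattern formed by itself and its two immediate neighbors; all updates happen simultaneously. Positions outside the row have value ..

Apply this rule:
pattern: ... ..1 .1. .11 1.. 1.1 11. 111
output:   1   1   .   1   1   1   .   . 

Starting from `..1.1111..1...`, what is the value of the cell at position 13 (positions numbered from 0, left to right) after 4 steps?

11.11...11.111
1.11.1111.11..
.11.11...11.11
11.11.1111.11.
position 13 holds .

.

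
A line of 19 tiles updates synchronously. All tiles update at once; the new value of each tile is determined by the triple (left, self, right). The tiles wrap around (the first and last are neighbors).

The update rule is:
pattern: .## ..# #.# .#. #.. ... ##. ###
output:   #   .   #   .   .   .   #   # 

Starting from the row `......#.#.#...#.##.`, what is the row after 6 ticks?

...............###.

.......#.#.....###.
........#......###.
...............###.
...............###.  (fixed point — unchanged through tick 6)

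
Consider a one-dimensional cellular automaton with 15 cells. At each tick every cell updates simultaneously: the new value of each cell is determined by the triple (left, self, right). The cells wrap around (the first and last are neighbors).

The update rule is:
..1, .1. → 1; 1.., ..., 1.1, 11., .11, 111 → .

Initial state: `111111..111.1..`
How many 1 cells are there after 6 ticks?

6

.......1....1.1
......11...11.1
.....1....1...1
....11...11..11
...1....1...1..
..11...11..11..
count of 1: 6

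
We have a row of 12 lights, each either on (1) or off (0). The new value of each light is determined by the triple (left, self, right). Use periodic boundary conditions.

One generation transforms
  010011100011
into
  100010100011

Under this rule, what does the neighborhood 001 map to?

At position 3 the neighborhood is 001; the next row has 0 there.

0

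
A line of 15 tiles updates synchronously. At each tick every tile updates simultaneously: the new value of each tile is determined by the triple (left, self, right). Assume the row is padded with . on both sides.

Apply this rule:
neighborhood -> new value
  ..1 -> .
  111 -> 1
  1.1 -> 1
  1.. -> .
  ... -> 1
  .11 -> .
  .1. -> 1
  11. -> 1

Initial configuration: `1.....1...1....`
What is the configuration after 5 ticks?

1.111.1.1.1.111
11.111111111.11
.11.111111111.1
..11.1111111111
1..11.111111111

1..11.111111111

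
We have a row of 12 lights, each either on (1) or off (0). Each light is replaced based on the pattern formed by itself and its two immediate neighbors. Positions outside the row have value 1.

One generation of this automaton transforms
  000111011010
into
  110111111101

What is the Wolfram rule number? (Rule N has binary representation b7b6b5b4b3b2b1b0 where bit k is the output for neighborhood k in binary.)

position 4: 111 → 1  (bit 7 = 1)
position 5: 110 → 1  (bit 6 = 1)
position 6: 101 → 1  (bit 5 = 1)
position 0: 100 → 1  (bit 4 = 1)
position 3: 011 → 1  (bit 3 = 1)
position 10: 010 → 0  (bit 2 = 0)
position 2: 001 → 0  (bit 1 = 0)
position 1: 000 → 1  (bit 0 = 1)
bits b7..b0 = 11111001 = 249

249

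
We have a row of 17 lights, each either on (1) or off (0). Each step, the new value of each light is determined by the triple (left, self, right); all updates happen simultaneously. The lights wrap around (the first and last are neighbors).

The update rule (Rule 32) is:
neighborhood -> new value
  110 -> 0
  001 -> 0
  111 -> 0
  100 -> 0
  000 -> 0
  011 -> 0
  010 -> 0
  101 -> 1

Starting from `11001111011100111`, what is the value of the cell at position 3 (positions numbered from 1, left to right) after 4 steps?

00000000100000000
00000000000000000
00000000000000000  (fixed point — unchanged through step 4)
position 3 holds 0

0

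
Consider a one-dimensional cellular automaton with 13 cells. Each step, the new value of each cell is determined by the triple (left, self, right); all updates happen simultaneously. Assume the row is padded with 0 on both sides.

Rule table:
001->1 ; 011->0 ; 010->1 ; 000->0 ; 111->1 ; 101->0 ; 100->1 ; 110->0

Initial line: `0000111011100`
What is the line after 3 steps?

step 1: 0001010001010
step 2: 0011011011011
step 3: 0100000000000

0100000000000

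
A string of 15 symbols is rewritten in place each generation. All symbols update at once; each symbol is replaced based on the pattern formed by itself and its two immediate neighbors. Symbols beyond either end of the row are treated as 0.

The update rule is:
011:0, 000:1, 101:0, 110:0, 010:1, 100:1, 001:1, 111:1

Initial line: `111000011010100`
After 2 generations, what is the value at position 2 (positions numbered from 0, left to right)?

010111100010111
110011011110010
position 2 holds 0

0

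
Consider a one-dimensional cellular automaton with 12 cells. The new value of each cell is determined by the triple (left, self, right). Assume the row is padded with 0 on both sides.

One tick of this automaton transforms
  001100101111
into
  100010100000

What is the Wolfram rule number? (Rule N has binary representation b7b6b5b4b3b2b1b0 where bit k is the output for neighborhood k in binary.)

21

position 9: 111 → 0  (bit 7 = 0)
position 3: 110 → 0  (bit 6 = 0)
position 7: 101 → 0  (bit 5 = 0)
position 4: 100 → 1  (bit 4 = 1)
position 2: 011 → 0  (bit 3 = 0)
position 6: 010 → 1  (bit 2 = 1)
position 1: 001 → 0  (bit 1 = 0)
position 0: 000 → 1  (bit 0 = 1)
bits b7..b0 = 00010101 = 21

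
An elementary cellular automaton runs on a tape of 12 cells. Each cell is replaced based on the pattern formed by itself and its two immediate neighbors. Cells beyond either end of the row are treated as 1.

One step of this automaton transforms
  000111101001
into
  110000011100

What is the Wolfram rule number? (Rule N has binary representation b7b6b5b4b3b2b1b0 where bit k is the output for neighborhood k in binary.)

53

position 4: 111 → 0  (bit 7 = 0)
position 6: 110 → 0  (bit 6 = 0)
position 7: 101 → 1  (bit 5 = 1)
position 0: 100 → 1  (bit 4 = 1)
position 3: 011 → 0  (bit 3 = 0)
position 8: 010 → 1  (bit 2 = 1)
position 2: 001 → 0  (bit 1 = 0)
position 1: 000 → 1  (bit 0 = 1)
bits b7..b0 = 00110101 = 53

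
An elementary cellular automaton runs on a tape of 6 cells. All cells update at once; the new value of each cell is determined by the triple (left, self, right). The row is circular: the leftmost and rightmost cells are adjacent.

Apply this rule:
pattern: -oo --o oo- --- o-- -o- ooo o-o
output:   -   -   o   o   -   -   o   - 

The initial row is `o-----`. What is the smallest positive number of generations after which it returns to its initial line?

9

--ooo-
o--oo-
----o-
ooo---
-oo-o-
--o---
o---oo
o-o--o
o-----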